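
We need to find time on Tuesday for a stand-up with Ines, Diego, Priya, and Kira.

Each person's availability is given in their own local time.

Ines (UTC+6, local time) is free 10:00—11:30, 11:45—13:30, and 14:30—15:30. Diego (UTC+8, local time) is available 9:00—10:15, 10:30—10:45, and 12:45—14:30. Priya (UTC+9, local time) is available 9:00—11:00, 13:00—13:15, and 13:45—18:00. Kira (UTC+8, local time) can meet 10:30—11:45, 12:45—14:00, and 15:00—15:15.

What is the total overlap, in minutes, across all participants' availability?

60 minutes

Ines → UTC: 04:00–05:30, 05:45–07:30, 08:30–09:30.
Diego → UTC: 01:00–02:15, 02:30–02:45, 04:45–06:30.
Priya → UTC: 00:00–02:00, 04:00–04:15, 04:45–09:00.
Kira → UTC: 02:30–03:45, 04:45–06:00, 07:00–07:15.
Ines ∩ Diego: 04:45–05:30, 05:45–06:30.
Ines ∩ Diego ∩ Priya: 04:45–05:30, 05:45–06:30.
Ines ∩ Diego ∩ Priya ∩ Kira: 04:45–05:30, 05:45–06:00.
Total common minutes: 45 + 15 = 60.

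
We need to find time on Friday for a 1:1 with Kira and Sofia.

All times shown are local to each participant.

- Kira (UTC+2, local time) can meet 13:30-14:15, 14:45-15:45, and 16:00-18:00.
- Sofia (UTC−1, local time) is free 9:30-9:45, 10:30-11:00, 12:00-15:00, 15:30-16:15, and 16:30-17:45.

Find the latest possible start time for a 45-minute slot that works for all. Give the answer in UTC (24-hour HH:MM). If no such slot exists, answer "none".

Kira → UTC: 11:30–12:15, 12:45–13:45, 14:00–16:00.
Sofia → UTC: 10:30–10:45, 11:30–12:00, 13:00–16:00, 16:30–17:15, 17:30–18:45.
Kira ∩ Sofia: 11:30–12:00, 13:00–13:45, 14:00–16:00.
Windows ≥ 45 min: 13:00–13:45, 14:00–16:00.
Latest start in the last window 14:00–16:00 is 16:00 − 45 min = 15:15.

15:15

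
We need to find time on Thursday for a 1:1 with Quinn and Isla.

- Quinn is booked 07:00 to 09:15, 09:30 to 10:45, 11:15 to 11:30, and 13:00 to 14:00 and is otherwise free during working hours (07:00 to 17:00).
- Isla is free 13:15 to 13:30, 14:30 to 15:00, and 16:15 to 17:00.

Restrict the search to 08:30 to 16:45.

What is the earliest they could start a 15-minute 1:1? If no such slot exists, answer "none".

14:30

Quinn free within 07:00–17:00: 09:15–09:30, 10:45–11:15, 11:30–13:00, 14:00–17:00.
Quinn ∩ Isla: 14:30–15:00, 16:15–17:00.
Restricted to 08:30–16:45: 14:30–15:00, 16:15–16:45.
Windows ≥ 15 min: 14:30–15:00, 16:15–16:45.
Earliest such window starts at 14:30.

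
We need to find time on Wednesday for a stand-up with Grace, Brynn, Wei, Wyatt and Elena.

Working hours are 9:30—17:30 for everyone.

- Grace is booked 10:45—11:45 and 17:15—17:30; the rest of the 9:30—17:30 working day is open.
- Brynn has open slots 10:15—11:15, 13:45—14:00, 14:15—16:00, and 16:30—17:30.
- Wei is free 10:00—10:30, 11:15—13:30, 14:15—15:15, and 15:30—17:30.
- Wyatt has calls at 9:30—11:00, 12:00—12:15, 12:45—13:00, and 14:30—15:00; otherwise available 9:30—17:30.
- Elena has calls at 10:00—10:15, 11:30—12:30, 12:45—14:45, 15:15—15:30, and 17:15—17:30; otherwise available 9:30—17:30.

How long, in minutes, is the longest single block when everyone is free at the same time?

Grace free within 09:30–17:30: 09:30–10:45, 11:45–17:15.
Wyatt free within 09:30–17:30: 11:00–12:00, 12:15–12:45, 13:00–14:30, 15:00–17:30.
Elena free within 09:30–17:30: 09:30–10:00, 10:15–11:30, 12:30–12:45, 14:45–15:15, 15:30–17:15.
Grace ∩ Brynn: 10:15–10:45, 13:45–14:00, 14:15–16:00, 16:30–17:15.
Grace ∩ Brynn ∩ Wei: 10:15–10:30, 14:15–15:15, 15:30–16:00, 16:30–17:15.
Grace ∩ Brynn ∩ Wei ∩ Wyatt: 14:15–14:30, 15:00–15:15, 15:30–16:00, 16:30–17:15.
Grace ∩ Brynn ∩ Wei ∩ Wyatt ∩ Elena: 15:00–15:15, 15:30–16:00, 16:30–17:15.
Common window lengths: 15, 30, 45 min; longest is 45.

45 minutes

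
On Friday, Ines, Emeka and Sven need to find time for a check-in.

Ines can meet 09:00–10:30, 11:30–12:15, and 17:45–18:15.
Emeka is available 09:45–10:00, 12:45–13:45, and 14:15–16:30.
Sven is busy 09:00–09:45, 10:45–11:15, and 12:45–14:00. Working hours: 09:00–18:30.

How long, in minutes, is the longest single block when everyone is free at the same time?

Sven free within 09:00–18:30: 09:45–10:45, 11:15–12:45, 14:00–18:30.
Ines ∩ Emeka: 09:45–10:00.
Ines ∩ Emeka ∩ Sven: 09:45–10:00.
Single common window of 15 minutes.

15 minutes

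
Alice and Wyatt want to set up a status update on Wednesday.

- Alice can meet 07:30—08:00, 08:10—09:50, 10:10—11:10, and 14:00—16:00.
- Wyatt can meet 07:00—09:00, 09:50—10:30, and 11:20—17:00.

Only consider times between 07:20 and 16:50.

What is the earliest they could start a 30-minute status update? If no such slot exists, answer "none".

Alice ∩ Wyatt: 07:30–08:00, 08:10–09:00, 10:10–10:30, 14:00–16:00.
Restricted to 07:20–16:50: 07:30–08:00, 08:10–09:00, 10:10–10:30, 14:00–16:00.
Windows ≥ 30 min: 07:30–08:00, 08:10–09:00, 14:00–16:00.
Earliest such window starts at 07:30.

07:30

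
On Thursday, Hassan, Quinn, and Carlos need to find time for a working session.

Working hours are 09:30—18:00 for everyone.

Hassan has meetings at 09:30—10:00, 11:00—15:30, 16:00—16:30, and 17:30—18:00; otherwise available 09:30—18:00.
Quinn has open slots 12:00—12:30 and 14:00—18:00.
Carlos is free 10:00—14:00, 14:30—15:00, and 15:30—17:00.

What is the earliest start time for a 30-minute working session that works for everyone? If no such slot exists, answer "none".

Hassan free within 09:30–18:00: 10:00–11:00, 15:30–16:00, 16:30–17:30.
Hassan ∩ Quinn: 15:30–16:00, 16:30–17:30.
Hassan ∩ Quinn ∩ Carlos: 15:30–16:00, 16:30–17:00.
Windows ≥ 30 min: 15:30–16:00, 16:30–17:00.
Earliest such window starts at 15:30.

15:30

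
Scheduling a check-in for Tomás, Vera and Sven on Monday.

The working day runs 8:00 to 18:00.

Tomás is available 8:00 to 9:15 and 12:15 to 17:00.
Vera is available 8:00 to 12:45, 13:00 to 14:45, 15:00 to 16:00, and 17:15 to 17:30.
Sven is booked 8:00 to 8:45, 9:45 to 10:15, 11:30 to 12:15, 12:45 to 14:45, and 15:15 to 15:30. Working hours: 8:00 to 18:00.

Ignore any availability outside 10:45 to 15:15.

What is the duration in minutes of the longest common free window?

Sven free within 08:00–18:00: 08:45–09:45, 10:15–11:30, 12:15–12:45, 14:45–15:15, 15:30–18:00.
Tomás ∩ Vera: 08:00–09:15, 12:15–12:45, 13:00–14:45, 15:00–16:00.
Tomás ∩ Vera ∩ Sven: 08:45–09:15, 12:15–12:45, 15:00–15:15, 15:30–16:00.
Restricted to 10:45–15:15: 12:15–12:45, 15:00–15:15.
Common window lengths: 30, 15 min; longest is 30.

30 minutes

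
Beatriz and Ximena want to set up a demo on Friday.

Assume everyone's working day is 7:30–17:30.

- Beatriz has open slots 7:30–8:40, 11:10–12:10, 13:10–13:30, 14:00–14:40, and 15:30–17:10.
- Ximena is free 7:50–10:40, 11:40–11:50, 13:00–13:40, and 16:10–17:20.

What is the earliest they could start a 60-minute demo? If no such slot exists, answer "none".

Beatriz ∩ Ximena: 07:50–08:40, 11:40–11:50, 13:10–13:30, 16:10–17:10.
Windows ≥ 60 min: 16:10–17:10.
Earliest such window starts at 16:10.

16:10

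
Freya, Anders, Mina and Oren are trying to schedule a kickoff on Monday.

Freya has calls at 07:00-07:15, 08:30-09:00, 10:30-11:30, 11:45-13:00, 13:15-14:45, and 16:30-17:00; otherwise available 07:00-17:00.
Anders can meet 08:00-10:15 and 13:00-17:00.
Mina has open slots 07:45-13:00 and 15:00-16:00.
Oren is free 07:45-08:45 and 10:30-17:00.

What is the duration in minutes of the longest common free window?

Freya free within 07:00–17:00: 07:15–08:30, 09:00–10:30, 11:30–11:45, 13:00–13:15, 14:45–16:30.
Freya ∩ Anders: 08:00–08:30, 09:00–10:15, 13:00–13:15, 14:45–16:30.
Freya ∩ Anders ∩ Mina: 08:00–08:30, 09:00–10:15, 15:00–16:00.
Freya ∩ Anders ∩ Mina ∩ Oren: 08:00–08:30, 15:00–16:00.
Common window lengths: 30, 60 min; longest is 60.

60 minutes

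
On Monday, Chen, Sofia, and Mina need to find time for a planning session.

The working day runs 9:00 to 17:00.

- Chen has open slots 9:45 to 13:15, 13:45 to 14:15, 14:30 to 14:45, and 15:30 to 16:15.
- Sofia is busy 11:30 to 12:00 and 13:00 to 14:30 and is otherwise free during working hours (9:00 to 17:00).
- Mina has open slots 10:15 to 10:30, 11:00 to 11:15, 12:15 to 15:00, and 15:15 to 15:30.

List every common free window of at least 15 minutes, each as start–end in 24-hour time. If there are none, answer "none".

10:15–10:30, 11:00–11:15, 12:15–13:00, 14:30–14:45

Sofia free within 09:00–17:00: 09:00–11:30, 12:00–13:00, 14:30–17:00.
Chen ∩ Sofia: 09:45–11:30, 12:00–13:00, 14:30–14:45, 15:30–16:15.
Chen ∩ Sofia ∩ Mina: 10:15–10:30, 11:00–11:15, 12:15–13:00, 14:30–14:45.
Windows ≥ 15 min: 10:15–10:30, 11:00–11:15, 12:15–13:00, 14:30–14:45.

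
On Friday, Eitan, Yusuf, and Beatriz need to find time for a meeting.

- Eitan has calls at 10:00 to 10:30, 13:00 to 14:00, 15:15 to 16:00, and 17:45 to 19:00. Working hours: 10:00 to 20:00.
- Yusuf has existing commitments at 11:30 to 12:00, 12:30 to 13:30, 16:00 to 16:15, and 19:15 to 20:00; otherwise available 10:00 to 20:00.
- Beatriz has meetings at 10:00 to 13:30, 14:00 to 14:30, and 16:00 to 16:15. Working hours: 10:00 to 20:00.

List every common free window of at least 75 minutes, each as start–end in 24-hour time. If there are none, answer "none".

16:15–17:45

Eitan free within 10:00–20:00: 10:30–13:00, 14:00–15:15, 16:00–17:45, 19:00–20:00.
Yusuf free within 10:00–20:00: 10:00–11:30, 12:00–12:30, 13:30–16:00, 16:15–19:15.
Beatriz free within 10:00–20:00: 13:30–14:00, 14:30–16:00, 16:15–20:00.
Eitan ∩ Yusuf: 10:30–11:30, 12:00–12:30, 14:00–15:15, 16:15–17:45, 19:00–19:15.
Eitan ∩ Yusuf ∩ Beatriz: 14:30–15:15, 16:15–17:45, 19:00–19:15.
Windows ≥ 75 min: 16:15–17:45.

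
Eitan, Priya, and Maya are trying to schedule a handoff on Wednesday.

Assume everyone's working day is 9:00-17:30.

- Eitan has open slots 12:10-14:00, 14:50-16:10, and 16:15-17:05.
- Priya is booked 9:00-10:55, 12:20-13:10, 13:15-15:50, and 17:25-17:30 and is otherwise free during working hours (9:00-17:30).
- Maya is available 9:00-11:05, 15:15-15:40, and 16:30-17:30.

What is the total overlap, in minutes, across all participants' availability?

35 minutes

Priya free within 09:00–17:30: 10:55–12:20, 13:10–13:15, 15:50–17:25.
Eitan ∩ Priya: 12:10–12:20, 13:10–13:15, 15:50–16:10, 16:15–17:05.
Eitan ∩ Priya ∩ Maya: 16:30–17:05.
Total common minutes: 35.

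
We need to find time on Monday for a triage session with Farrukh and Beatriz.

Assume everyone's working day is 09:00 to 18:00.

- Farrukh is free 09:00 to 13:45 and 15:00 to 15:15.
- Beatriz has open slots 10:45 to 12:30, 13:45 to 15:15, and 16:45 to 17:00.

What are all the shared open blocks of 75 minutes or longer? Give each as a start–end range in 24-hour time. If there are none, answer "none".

10:45–12:30

Farrukh ∩ Beatriz: 10:45–12:30, 15:00–15:15.
Windows ≥ 75 min: 10:45–12:30.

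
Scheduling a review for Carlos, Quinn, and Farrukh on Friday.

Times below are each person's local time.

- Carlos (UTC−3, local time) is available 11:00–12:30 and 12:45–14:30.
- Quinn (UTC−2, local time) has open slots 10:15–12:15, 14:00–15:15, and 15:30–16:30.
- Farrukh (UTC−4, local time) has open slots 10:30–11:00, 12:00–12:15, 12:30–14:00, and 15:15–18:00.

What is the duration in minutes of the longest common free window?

Carlos → UTC: 14:00–15:30, 15:45–17:30.
Quinn → UTC: 12:15–14:15, 16:00–17:15, 17:30–18:30.
Farrukh → UTC: 14:30–15:00, 16:00–16:15, 16:30–18:00, 19:15–22:00.
Carlos ∩ Quinn: 14:00–14:15, 16:00–17:15.
Carlos ∩ Quinn ∩ Farrukh: 16:00–16:15, 16:30–17:15.
Common window lengths: 15, 45 min; longest is 45.

45 minutes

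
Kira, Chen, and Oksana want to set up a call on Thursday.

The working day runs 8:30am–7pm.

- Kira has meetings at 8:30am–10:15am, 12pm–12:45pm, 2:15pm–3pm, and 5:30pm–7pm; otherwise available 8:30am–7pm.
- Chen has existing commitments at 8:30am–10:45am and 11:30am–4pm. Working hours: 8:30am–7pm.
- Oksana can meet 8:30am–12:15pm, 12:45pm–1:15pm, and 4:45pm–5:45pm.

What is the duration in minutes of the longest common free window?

Kira free within 08:30–19:00: 10:15–12:00, 12:45–14:15, 15:00–17:30.
Chen free within 08:30–19:00: 10:45–11:30, 16:00–19:00.
Kira ∩ Chen: 10:45–11:30, 16:00–17:30.
Kira ∩ Chen ∩ Oksana: 10:45–11:30, 16:45–17:30.
Common window lengths: 45, 45 min; longest is 45.

45 minutes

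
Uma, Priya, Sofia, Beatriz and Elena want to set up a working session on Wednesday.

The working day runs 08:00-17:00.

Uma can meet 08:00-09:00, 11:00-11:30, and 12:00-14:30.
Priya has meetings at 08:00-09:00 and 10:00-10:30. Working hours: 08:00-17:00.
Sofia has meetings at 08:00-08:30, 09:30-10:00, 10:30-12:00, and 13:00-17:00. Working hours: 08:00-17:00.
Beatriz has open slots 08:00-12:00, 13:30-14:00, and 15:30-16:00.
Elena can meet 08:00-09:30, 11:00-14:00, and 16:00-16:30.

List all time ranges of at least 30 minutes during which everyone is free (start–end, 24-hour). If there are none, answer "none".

Priya free within 08:00–17:00: 09:00–10:00, 10:30–17:00.
Sofia free within 08:00–17:00: 08:30–09:30, 10:00–10:30, 12:00–13:00.
Uma ∩ Priya: 11:00–11:30, 12:00–14:30.
Uma ∩ Priya ∩ Sofia: 12:00–13:00.
Uma ∩ Priya ∩ Sofia ∩ Beatriz: (none).
Uma ∩ Priya ∩ Sofia ∩ Beatriz ∩ Elena: (none).
Windows ≥ 30 min: (none).

none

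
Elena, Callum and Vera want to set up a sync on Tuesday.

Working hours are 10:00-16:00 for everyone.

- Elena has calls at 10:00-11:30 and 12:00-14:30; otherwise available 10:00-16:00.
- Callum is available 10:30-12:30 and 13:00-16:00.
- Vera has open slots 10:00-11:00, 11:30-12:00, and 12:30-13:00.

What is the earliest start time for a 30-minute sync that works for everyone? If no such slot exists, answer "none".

Elena free within 10:00–16:00: 11:30–12:00, 14:30–16:00.
Elena ∩ Callum: 11:30–12:00, 14:30–16:00.
Elena ∩ Callum ∩ Vera: 11:30–12:00.
Windows ≥ 30 min: 11:30–12:00.
Earliest such window starts at 11:30.

11:30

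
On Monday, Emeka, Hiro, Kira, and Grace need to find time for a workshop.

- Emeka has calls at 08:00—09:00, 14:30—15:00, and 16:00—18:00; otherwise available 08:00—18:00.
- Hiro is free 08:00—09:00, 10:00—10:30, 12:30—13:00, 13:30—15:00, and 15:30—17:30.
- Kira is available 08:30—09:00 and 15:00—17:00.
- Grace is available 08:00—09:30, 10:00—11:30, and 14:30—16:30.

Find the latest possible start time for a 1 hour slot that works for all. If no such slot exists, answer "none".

none

Emeka free within 08:00–18:00: 09:00–14:30, 15:00–16:00.
Emeka ∩ Hiro: 10:00–10:30, 12:30–13:00, 13:30–14:30, 15:30–16:00.
Emeka ∩ Hiro ∩ Kira: 15:30–16:00.
Emeka ∩ Hiro ∩ Kira ∩ Grace: 15:30–16:00.
Windows ≥ 60 min: (none).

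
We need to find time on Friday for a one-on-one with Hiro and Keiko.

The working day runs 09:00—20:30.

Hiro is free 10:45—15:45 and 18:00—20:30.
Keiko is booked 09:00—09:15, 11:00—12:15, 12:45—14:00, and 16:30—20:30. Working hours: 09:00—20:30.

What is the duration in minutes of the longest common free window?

105 minutes

Keiko free within 09:00–20:30: 09:15–11:00, 12:15–12:45, 14:00–16:30.
Hiro ∩ Keiko: 10:45–11:00, 12:15–12:45, 14:00–15:45.
Common window lengths: 15, 30, 105 min; longest is 105.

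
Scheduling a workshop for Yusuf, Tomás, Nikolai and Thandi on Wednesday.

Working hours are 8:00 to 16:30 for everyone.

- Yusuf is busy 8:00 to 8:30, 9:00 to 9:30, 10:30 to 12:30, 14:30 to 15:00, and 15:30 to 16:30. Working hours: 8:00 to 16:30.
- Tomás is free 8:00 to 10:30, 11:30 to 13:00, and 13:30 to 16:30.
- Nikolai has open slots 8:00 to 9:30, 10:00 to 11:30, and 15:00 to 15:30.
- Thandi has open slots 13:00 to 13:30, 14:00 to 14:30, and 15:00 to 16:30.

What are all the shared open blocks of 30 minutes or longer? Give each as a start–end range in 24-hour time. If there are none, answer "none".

15:00–15:30

Yusuf free within 08:00–16:30: 08:30–09:00, 09:30–10:30, 12:30–14:30, 15:00–15:30.
Yusuf ∩ Tomás: 08:30–09:00, 09:30–10:30, 12:30–13:00, 13:30–14:30, 15:00–15:30.
Yusuf ∩ Tomás ∩ Nikolai: 08:30–09:00, 10:00–10:30, 15:00–15:30.
Yusuf ∩ Tomás ∩ Nikolai ∩ Thandi: 15:00–15:30.
Windows ≥ 30 min: 15:00–15:30.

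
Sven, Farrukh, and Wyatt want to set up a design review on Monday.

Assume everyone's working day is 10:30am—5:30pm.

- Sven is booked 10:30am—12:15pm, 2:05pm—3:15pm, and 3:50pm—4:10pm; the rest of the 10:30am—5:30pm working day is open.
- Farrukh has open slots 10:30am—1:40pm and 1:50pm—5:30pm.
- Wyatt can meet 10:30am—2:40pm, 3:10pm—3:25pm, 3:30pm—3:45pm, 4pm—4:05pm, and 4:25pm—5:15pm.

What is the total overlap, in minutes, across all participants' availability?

175 minutes

Sven free within 10:30–17:30: 12:15–14:05, 15:15–15:50, 16:10–17:30.
Sven ∩ Farrukh: 12:15–13:40, 13:50–14:05, 15:15–15:50, 16:10–17:30.
Sven ∩ Farrukh ∩ Wyatt: 12:15–13:40, 13:50–14:05, 15:15–15:25, 15:30–15:45, 16:25–17:15.
Total common minutes: 85 + 15 + 10 + 15 + 50 = 175.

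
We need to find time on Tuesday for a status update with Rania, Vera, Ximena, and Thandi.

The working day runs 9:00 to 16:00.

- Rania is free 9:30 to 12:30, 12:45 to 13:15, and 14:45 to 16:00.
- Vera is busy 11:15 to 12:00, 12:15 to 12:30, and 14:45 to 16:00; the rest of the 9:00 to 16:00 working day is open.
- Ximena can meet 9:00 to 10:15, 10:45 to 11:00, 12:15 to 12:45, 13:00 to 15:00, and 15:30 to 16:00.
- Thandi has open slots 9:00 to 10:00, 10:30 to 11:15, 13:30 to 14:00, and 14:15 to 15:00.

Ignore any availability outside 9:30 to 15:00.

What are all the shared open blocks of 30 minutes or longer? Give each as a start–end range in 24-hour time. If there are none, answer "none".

09:30–10:00

Vera free within 09:00–16:00: 09:00–11:15, 12:00–12:15, 12:30–14:45.
Rania ∩ Vera: 09:30–11:15, 12:00–12:15, 12:45–13:15.
Rania ∩ Vera ∩ Ximena: 09:30–10:15, 10:45–11:00, 13:00–13:15.
Rania ∩ Vera ∩ Ximena ∩ Thandi: 09:30–10:00, 10:45–11:00.
Restricted to 09:30–15:00: 09:30–10:00, 10:45–11:00.
Windows ≥ 30 min: 09:30–10:00.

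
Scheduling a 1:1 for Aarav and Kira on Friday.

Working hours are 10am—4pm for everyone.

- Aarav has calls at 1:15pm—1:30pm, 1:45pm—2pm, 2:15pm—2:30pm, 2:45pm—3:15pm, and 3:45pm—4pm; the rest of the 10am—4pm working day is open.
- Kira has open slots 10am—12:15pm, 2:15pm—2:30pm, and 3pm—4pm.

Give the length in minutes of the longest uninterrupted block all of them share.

Aarav free within 10:00–16:00: 10:00–13:15, 13:30–13:45, 14:00–14:15, 14:30–14:45, 15:15–15:45.
Aarav ∩ Kira: 10:00–12:15, 15:15–15:45.
Common window lengths: 135, 30 min; longest is 135.

135 minutes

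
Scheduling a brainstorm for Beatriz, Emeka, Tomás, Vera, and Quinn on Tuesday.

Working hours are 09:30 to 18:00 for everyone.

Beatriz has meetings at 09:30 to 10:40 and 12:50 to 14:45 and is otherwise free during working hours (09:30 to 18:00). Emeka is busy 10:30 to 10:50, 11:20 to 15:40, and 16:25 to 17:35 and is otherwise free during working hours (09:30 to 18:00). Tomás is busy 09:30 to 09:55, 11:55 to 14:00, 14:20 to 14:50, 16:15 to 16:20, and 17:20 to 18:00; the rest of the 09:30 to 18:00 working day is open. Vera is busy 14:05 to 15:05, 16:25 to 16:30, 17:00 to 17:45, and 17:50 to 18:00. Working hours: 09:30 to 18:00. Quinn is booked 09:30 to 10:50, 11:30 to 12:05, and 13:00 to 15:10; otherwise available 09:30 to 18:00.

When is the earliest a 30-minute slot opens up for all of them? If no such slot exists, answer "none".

Beatriz free within 09:30–18:00: 10:40–12:50, 14:45–18:00.
Emeka free within 09:30–18:00: 09:30–10:30, 10:50–11:20, 15:40–16:25, 17:35–18:00.
Tomás free within 09:30–18:00: 09:55–11:55, 14:00–14:20, 14:50–16:15, 16:20–17:20.
Vera free within 09:30–18:00: 09:30–14:05, 15:05–16:25, 16:30–17:00, 17:45–17:50.
Quinn free within 09:30–18:00: 10:50–11:30, 12:05–13:00, 15:10–18:00.
Beatriz ∩ Emeka: 10:50–11:20, 15:40–16:25, 17:35–18:00.
Beatriz ∩ Emeka ∩ Tomás: 10:50–11:20, 15:40–16:15, 16:20–16:25.
Beatriz ∩ Emeka ∩ Tomás ∩ Vera: 10:50–11:20, 15:40–16:15, 16:20–16:25.
Beatriz ∩ Emeka ∩ Tomás ∩ Vera ∩ Quinn: 10:50–11:20, 15:40–16:15, 16:20–16:25.
Windows ≥ 30 min: 10:50–11:20, 15:40–16:15.
Earliest such window starts at 10:50.

10:50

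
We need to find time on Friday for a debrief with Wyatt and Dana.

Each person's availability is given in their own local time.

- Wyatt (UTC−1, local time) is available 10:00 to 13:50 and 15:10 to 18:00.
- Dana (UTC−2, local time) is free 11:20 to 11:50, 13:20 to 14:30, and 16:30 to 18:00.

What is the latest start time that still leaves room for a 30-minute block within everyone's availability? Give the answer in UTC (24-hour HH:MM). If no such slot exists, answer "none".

Wyatt → UTC: 11:00–14:50, 16:10–19:00.
Dana → UTC: 13:20–13:50, 15:20–16:30, 18:30–20:00.
Wyatt ∩ Dana: 13:20–13:50, 16:10–16:30, 18:30–19:00.
Windows ≥ 30 min: 13:20–13:50, 18:30–19:00.
Latest start in the last window 18:30–19:00 is 19:00 − 30 min = 18:30.

18:30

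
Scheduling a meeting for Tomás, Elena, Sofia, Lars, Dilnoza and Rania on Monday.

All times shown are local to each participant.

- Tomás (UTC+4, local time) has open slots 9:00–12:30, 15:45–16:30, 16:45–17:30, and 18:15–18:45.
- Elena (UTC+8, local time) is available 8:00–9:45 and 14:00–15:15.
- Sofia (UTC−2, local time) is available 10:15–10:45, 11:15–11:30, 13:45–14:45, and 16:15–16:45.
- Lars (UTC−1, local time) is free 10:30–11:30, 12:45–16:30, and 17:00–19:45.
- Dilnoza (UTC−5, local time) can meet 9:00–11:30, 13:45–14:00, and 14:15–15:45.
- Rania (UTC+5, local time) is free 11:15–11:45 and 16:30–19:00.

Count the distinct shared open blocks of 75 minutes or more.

Tomás → UTC: 05:00–08:30, 11:45–12:30, 12:45–13:30, 14:15–14:45.
Elena → UTC: 00:00–01:45, 06:00–07:15.
Sofia → UTC: 12:15–12:45, 13:15–13:30, 15:45–16:45, 18:15–18:45.
Lars → UTC: 11:30–12:30, 13:45–17:30, 18:00–20:45.
Dilnoza → UTC: 14:00–16:30, 18:45–19:00, 19:15–20:45.
Rania → UTC: 06:15–06:45, 11:30–14:00.
Tomás ∩ Elena: 06:00–07:15.
Tomás ∩ Elena ∩ Sofia: (none).
Tomás ∩ Elena ∩ Sofia ∩ Lars: (none).
Tomás ∩ Elena ∩ Sofia ∩ Lars ∩ Dilnoza: (none).
Tomás ∩ Elena ∩ Sofia ∩ Lars ∩ Dilnoza ∩ Rania: (none).
Windows ≥ 75 min: (none).
That's 0 windows.

0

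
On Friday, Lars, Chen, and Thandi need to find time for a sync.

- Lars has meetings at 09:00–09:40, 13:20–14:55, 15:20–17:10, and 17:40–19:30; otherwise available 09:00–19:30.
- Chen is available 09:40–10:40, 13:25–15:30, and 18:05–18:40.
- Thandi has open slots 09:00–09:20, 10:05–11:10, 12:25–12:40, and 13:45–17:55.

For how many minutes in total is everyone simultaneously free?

60 minutes

Lars free within 09:00–19:30: 09:40–13:20, 14:55–15:20, 17:10–17:40.
Lars ∩ Chen: 09:40–10:40, 14:55–15:20.
Lars ∩ Chen ∩ Thandi: 10:05–10:40, 14:55–15:20.
Total common minutes: 35 + 25 = 60.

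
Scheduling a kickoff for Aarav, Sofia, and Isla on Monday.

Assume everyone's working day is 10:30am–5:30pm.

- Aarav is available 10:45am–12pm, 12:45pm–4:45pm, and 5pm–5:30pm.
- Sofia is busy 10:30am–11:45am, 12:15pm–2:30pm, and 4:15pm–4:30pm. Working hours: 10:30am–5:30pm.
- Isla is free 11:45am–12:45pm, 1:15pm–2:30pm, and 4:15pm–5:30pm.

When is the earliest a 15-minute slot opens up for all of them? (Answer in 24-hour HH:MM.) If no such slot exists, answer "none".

11:45

Sofia free within 10:30–17:30: 11:45–12:15, 14:30–16:15, 16:30–17:30.
Aarav ∩ Sofia: 11:45–12:00, 14:30–16:15, 16:30–16:45, 17:00–17:30.
Aarav ∩ Sofia ∩ Isla: 11:45–12:00, 16:30–16:45, 17:00–17:30.
Windows ≥ 15 min: 11:45–12:00, 16:30–16:45, 17:00–17:30.
Earliest such window starts at 11:45.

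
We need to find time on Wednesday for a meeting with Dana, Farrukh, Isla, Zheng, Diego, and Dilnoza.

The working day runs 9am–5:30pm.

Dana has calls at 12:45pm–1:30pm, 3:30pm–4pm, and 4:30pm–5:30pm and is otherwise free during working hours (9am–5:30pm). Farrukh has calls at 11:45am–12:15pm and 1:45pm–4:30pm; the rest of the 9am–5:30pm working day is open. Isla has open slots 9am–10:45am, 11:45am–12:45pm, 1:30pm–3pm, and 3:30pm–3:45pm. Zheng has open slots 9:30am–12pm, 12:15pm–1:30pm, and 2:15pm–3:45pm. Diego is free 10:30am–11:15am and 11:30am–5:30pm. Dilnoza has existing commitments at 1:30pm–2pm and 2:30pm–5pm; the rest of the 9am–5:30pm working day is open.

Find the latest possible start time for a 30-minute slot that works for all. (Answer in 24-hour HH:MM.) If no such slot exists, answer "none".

12:15

Dana free within 09:00–17:30: 09:00–12:45, 13:30–15:30, 16:00–16:30.
Farrukh free within 09:00–17:30: 09:00–11:45, 12:15–13:45, 16:30–17:30.
Dilnoza free within 09:00–17:30: 09:00–13:30, 14:00–14:30, 17:00–17:30.
Dana ∩ Farrukh: 09:00–11:45, 12:15–12:45, 13:30–13:45.
Dana ∩ Farrukh ∩ Isla: 09:00–10:45, 12:15–12:45, 13:30–13:45.
Dana ∩ Farrukh ∩ Isla ∩ Zheng: 09:30–10:45, 12:15–12:45.
Dana ∩ Farrukh ∩ Isla ∩ Zheng ∩ Diego: 10:30–10:45, 12:15–12:45.
Dana ∩ Farrukh ∩ Isla ∩ Zheng ∩ Diego ∩ Dilnoza: 10:30–10:45, 12:15–12:45.
Windows ≥ 30 min: 12:15–12:45.
Latest start in the last window 12:15–12:45 is 12:45 − 30 min = 12:15.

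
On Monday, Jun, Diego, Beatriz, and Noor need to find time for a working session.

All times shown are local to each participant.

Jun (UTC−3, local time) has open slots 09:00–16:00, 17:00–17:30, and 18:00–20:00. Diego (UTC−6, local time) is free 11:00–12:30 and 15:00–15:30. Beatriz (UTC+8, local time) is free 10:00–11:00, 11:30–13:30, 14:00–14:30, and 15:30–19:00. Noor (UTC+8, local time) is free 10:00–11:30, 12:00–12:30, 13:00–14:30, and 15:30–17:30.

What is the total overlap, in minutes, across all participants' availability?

0 minutes

Jun → UTC: 12:00–19:00, 20:00–20:30, 21:00–23:00.
Diego → UTC: 17:00–18:30, 21:00–21:30.
Beatriz → UTC: 02:00–03:00, 03:30–05:30, 06:00–06:30, 07:30–11:00.
Noor → UTC: 02:00–03:30, 04:00–04:30, 05:00–06:30, 07:30–09:30.
Jun ∩ Diego: 17:00–18:30, 21:00–21:30.
Jun ∩ Diego ∩ Beatriz: (none).
Jun ∩ Diego ∩ Beatriz ∩ Noor: (none).
Total common minutes: 0.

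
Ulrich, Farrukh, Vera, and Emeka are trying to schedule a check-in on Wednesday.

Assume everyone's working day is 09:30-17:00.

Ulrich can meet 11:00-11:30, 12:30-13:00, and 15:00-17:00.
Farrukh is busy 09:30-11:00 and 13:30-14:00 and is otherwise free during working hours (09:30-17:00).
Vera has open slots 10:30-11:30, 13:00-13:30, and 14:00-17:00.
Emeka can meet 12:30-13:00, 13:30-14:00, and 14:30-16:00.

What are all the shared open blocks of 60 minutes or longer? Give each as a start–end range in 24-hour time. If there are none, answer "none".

15:00–16:00

Farrukh free within 09:30–17:00: 11:00–13:30, 14:00–17:00.
Ulrich ∩ Farrukh: 11:00–11:30, 12:30–13:00, 15:00–17:00.
Ulrich ∩ Farrukh ∩ Vera: 11:00–11:30, 15:00–17:00.
Ulrich ∩ Farrukh ∩ Vera ∩ Emeka: 15:00–16:00.
Windows ≥ 60 min: 15:00–16:00.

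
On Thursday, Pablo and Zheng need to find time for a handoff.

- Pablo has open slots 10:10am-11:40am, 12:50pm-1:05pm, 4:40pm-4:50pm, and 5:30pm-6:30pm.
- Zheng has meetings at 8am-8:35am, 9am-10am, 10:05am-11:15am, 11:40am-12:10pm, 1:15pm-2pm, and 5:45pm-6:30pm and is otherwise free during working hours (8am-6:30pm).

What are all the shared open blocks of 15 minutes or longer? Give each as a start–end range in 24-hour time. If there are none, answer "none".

Zheng free within 08:00–18:30: 08:35–09:00, 10:00–10:05, 11:15–11:40, 12:10–13:15, 14:00–17:45.
Pablo ∩ Zheng: 11:15–11:40, 12:50–13:05, 16:40–16:50, 17:30–17:45.
Windows ≥ 15 min: 11:15–11:40, 12:50–13:05, 17:30–17:45.

11:15–11:40, 12:50–13:05, 17:30–17:45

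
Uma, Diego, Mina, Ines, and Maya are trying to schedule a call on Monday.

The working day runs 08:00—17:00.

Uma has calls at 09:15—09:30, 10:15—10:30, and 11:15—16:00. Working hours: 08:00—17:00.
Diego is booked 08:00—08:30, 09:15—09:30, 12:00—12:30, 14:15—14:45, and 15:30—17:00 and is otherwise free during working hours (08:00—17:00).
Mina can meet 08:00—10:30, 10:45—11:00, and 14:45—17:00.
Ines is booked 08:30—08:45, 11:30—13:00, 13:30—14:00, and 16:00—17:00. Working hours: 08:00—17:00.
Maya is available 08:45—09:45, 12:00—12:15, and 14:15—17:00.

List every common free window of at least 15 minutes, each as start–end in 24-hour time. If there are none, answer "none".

Uma free within 08:00–17:00: 08:00–09:15, 09:30–10:15, 10:30–11:15, 16:00–17:00.
Diego free within 08:00–17:00: 08:30–09:15, 09:30–12:00, 12:30–14:15, 14:45–15:30.
Ines free within 08:00–17:00: 08:00–08:30, 08:45–11:30, 13:00–13:30, 14:00–16:00.
Uma ∩ Diego: 08:30–09:15, 09:30–10:15, 10:30–11:15.
Uma ∩ Diego ∩ Mina: 08:30–09:15, 09:30–10:15, 10:45–11:00.
Uma ∩ Diego ∩ Mina ∩ Ines: 08:45–09:15, 09:30–10:15, 10:45–11:00.
Uma ∩ Diego ∩ Mina ∩ Ines ∩ Maya: 08:45–09:15, 09:30–09:45.
Windows ≥ 15 min: 08:45–09:15, 09:30–09:45.

08:45–09:15, 09:30–09:45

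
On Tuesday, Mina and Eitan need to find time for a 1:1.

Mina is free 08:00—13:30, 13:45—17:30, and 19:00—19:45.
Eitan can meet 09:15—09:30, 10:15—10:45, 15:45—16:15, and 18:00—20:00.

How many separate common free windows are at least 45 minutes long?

Mina ∩ Eitan: 09:15–09:30, 10:15–10:45, 15:45–16:15, 19:00–19:45.
Windows ≥ 45 min: 19:00–19:45.
That's 1 window.

1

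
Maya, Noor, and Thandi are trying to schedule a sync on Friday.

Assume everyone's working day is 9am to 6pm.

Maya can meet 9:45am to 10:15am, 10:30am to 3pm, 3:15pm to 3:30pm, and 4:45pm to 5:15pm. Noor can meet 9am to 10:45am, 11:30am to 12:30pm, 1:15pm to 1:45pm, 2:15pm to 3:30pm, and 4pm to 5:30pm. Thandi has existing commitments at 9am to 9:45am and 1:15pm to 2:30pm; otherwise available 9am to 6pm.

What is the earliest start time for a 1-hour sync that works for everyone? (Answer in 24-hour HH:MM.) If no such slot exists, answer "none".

Thandi free within 09:00–18:00: 09:45–13:15, 14:30–18:00.
Maya ∩ Noor: 09:45–10:15, 10:30–10:45, 11:30–12:30, 13:15–13:45, 14:15–15:00, 15:15–15:30, 16:45–17:15.
Maya ∩ Noor ∩ Thandi: 09:45–10:15, 10:30–10:45, 11:30–12:30, 14:30–15:00, 15:15–15:30, 16:45–17:15.
Windows ≥ 60 min: 11:30–12:30.
Earliest such window starts at 11:30.

11:30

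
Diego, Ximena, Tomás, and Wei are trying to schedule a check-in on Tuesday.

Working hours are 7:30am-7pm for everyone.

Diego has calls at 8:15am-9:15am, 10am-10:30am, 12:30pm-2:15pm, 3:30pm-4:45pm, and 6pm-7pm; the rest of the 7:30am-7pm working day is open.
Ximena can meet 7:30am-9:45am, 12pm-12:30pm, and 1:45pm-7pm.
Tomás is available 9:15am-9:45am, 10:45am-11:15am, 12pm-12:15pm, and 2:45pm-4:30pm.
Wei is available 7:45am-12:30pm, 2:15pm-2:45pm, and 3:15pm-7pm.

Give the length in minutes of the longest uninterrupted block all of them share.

Diego free within 07:30–19:00: 07:30–08:15, 09:15–10:00, 10:30–12:30, 14:15–15:30, 16:45–18:00.
Diego ∩ Ximena: 07:30–08:15, 09:15–09:45, 12:00–12:30, 14:15–15:30, 16:45–18:00.
Diego ∩ Ximena ∩ Tomás: 09:15–09:45, 12:00–12:15, 14:45–15:30.
Diego ∩ Ximena ∩ Tomás ∩ Wei: 09:15–09:45, 12:00–12:15, 15:15–15:30.
Common window lengths: 30, 15, 15 min; longest is 30.

30 minutes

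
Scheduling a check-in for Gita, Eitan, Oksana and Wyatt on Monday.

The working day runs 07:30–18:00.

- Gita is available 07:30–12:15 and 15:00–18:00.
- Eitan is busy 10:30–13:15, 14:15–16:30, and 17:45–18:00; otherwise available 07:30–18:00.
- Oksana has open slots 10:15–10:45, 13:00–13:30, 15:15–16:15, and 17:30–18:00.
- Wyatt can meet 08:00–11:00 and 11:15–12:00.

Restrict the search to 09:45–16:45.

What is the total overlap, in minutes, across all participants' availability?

Eitan free within 07:30–18:00: 07:30–10:30, 13:15–14:15, 16:30–17:45.
Gita ∩ Eitan: 07:30–10:30, 16:30–17:45.
Gita ∩ Eitan ∩ Oksana: 10:15–10:30, 17:30–17:45.
Gita ∩ Eitan ∩ Oksana ∩ Wyatt: 10:15–10:30.
Restricted to 09:45–16:45: 10:15–10:30.
Total common minutes: 15.

15 minutes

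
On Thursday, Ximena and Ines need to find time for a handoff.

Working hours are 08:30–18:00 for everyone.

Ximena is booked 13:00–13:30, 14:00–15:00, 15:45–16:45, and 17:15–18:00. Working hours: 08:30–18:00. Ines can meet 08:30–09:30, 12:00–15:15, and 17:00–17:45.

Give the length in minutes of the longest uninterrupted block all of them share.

60 minutes

Ximena free within 08:30–18:00: 08:30–13:00, 13:30–14:00, 15:00–15:45, 16:45–17:15.
Ximena ∩ Ines: 08:30–09:30, 12:00–13:00, 13:30–14:00, 15:00–15:15, 17:00–17:15.
Common window lengths: 60, 60, 30, 15, 15 min; longest is 60.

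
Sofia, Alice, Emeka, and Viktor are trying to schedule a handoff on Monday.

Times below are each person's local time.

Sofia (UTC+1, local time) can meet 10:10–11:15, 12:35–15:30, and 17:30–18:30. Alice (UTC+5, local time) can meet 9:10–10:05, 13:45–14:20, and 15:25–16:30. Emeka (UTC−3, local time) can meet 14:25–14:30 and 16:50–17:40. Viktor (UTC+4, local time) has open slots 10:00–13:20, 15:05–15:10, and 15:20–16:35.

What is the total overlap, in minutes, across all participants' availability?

Sofia → UTC: 09:10–10:15, 11:35–14:30, 16:30–17:30.
Alice → UTC: 04:10–05:05, 08:45–09:20, 10:25–11:30.
Emeka → UTC: 17:25–17:30, 19:50–20:40.
Viktor → UTC: 06:00–09:20, 11:05–11:10, 11:20–12:35.
Sofia ∩ Alice: 09:10–09:20.
Sofia ∩ Alice ∩ Emeka: (none).
Sofia ∩ Alice ∩ Emeka ∩ Viktor: (none).
Total common minutes: 0.

0 minutes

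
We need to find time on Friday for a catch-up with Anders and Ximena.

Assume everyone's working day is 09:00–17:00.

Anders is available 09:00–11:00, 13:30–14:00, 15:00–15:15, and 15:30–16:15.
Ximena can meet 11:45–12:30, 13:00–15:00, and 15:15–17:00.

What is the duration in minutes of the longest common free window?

Anders ∩ Ximena: 13:30–14:00, 15:30–16:15.
Common window lengths: 30, 45 min; longest is 45.

45 minutes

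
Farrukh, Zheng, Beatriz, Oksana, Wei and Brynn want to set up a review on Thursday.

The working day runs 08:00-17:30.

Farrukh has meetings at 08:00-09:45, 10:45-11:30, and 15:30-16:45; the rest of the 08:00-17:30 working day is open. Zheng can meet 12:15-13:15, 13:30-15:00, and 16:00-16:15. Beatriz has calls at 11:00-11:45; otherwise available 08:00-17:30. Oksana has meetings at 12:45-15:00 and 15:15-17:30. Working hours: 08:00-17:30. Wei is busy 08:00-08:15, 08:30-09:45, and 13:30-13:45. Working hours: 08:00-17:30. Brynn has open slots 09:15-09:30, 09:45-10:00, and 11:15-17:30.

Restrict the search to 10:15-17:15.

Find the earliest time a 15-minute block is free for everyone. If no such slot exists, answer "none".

12:15

Farrukh free within 08:00–17:30: 09:45–10:45, 11:30–15:30, 16:45–17:30.
Beatriz free within 08:00–17:30: 08:00–11:00, 11:45–17:30.
Oksana free within 08:00–17:30: 08:00–12:45, 15:00–15:15.
Wei free within 08:00–17:30: 08:15–08:30, 09:45–13:30, 13:45–17:30.
Farrukh ∩ Zheng: 12:15–13:15, 13:30–15:00.
Farrukh ∩ Zheng ∩ Beatriz: 12:15–13:15, 13:30–15:00.
Farrukh ∩ Zheng ∩ Beatriz ∩ Oksana: 12:15–12:45.
Farrukh ∩ Zheng ∩ Beatriz ∩ Oksana ∩ Wei: 12:15–12:45.
Farrukh ∩ Zheng ∩ Beatriz ∩ Oksana ∩ Wei ∩ Brynn: 12:15–12:45.
Restricted to 10:15–17:15: 12:15–12:45.
Windows ≥ 15 min: 12:15–12:45.
Earliest such window starts at 12:15.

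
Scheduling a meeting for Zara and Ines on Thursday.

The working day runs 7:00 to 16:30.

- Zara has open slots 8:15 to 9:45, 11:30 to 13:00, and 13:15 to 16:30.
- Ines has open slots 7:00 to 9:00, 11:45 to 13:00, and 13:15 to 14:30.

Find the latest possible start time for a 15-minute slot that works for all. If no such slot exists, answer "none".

14:15

Zara ∩ Ines: 08:15–09:00, 11:45–13:00, 13:15–14:30.
Windows ≥ 15 min: 08:15–09:00, 11:45–13:00, 13:15–14:30.
Latest start in the last window 13:15–14:30 is 14:30 − 15 min = 14:15.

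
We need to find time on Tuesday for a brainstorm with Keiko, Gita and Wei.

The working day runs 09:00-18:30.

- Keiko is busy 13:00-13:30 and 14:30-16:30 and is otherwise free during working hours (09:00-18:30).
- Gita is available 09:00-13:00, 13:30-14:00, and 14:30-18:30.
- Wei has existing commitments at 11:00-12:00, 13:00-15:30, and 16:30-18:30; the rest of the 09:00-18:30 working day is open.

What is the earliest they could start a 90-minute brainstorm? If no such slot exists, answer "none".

09:00

Keiko free within 09:00–18:30: 09:00–13:00, 13:30–14:30, 16:30–18:30.
Wei free within 09:00–18:30: 09:00–11:00, 12:00–13:00, 15:30–16:30.
Keiko ∩ Gita: 09:00–13:00, 13:30–14:00, 16:30–18:30.
Keiko ∩ Gita ∩ Wei: 09:00–11:00, 12:00–13:00.
Windows ≥ 90 min: 09:00–11:00.
Earliest such window starts at 09:00.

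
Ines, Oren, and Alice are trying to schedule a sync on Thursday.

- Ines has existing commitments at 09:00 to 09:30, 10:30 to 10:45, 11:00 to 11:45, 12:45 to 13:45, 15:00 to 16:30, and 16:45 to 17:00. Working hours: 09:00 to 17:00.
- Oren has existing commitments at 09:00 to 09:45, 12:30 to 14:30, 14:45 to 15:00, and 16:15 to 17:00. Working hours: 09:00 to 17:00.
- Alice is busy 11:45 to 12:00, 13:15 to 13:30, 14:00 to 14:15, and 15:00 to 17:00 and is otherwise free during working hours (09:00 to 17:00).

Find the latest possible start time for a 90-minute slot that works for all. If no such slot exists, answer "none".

Ines free within 09:00–17:00: 09:30–10:30, 10:45–11:00, 11:45–12:45, 13:45–15:00, 16:30–16:45.
Oren free within 09:00–17:00: 09:45–12:30, 14:30–14:45, 15:00–16:15.
Alice free within 09:00–17:00: 09:00–11:45, 12:00–13:15, 13:30–14:00, 14:15–15:00.
Ines ∩ Oren: 09:45–10:30, 10:45–11:00, 11:45–12:30, 14:30–14:45.
Ines ∩ Oren ∩ Alice: 09:45–10:30, 10:45–11:00, 12:00–12:30, 14:30–14:45.
Windows ≥ 90 min: (none).

none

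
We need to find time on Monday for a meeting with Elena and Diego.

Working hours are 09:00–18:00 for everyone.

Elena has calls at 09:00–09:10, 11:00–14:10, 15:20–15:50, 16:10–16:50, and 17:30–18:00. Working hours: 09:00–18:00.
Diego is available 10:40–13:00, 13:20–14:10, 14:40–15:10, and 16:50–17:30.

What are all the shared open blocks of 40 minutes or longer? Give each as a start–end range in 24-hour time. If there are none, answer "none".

Elena free within 09:00–18:00: 09:10–11:00, 14:10–15:20, 15:50–16:10, 16:50–17:30.
Elena ∩ Diego: 10:40–11:00, 14:40–15:10, 16:50–17:30.
Windows ≥ 40 min: 16:50–17:30.

16:50–17:30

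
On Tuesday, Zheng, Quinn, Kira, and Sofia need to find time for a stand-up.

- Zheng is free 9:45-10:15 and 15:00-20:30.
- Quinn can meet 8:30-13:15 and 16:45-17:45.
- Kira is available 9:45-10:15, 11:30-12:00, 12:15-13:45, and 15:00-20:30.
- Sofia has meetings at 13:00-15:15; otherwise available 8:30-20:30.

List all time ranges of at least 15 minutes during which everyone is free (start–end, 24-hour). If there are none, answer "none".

09:45–10:15, 16:45–17:45

Sofia free within 08:30–20:30: 08:30–13:00, 15:15–20:30.
Zheng ∩ Quinn: 09:45–10:15, 16:45–17:45.
Zheng ∩ Quinn ∩ Kira: 09:45–10:15, 16:45–17:45.
Zheng ∩ Quinn ∩ Kira ∩ Sofia: 09:45–10:15, 16:45–17:45.
Windows ≥ 15 min: 09:45–10:15, 16:45–17:45.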